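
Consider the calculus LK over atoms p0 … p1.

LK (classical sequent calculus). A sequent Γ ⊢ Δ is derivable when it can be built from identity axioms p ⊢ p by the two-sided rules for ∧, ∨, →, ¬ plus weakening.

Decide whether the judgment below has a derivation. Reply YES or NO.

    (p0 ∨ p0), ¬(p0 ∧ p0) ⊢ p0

Derivation trace:
[¬L] (p0 ∨ p0), ¬(p0 ∧ p0) ⊢ p0
  [∨L] (p0 ∨ p0) ⊢ (p0 ∧ p0), p0
    [Ax] p0 ⊢ p0
    [∧R] p0 ⊢ (p0 ∧ p0)
      [Ax] p0 ⊢ p0
      [Ax] p0 ⊢ p0

Result: YES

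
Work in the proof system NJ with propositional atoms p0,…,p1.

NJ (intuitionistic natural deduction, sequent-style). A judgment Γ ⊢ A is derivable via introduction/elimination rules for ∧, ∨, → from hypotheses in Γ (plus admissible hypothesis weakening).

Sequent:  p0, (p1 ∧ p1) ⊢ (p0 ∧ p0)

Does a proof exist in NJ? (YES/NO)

Proof tree:
[Wk] p0, (p1 ∧ p1) ⊢ (p0 ∧ p0)
  [∧I] p0 ⊢ (p0 ∧ p0)
    [Ax] p0 ⊢ p0
    [Ax] p0 ⊢ p0

Result: YES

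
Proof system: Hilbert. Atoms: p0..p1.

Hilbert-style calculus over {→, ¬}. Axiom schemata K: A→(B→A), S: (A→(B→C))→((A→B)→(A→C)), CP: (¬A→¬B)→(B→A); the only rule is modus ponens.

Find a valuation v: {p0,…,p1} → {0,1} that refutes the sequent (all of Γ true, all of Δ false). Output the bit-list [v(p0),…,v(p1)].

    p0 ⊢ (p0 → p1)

Truth-table refutation:
  v=00: Γ:[p0=F] Δ:[(p0 → p1)=T] refutes=False
  v=01: Γ:[p0=F] Δ:[(p0 → p1)=T] refutes=False
  v=10: Γ:[p0=T] Δ:[(p0 → p1)=F] refutes=True  ← countermodel

Result: [1, 0]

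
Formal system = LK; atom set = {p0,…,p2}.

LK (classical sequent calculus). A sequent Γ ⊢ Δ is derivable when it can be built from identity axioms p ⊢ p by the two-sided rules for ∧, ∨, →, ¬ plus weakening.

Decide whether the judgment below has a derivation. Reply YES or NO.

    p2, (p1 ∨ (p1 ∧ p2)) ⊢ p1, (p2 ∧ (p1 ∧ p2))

Derivation (root first):
[∧R] p2, (p1 ∨ (p1 ∧ p2)) ⊢ p1, (p2 ∧ (p1 ∧ p2))
  [Ax] p2 ⊢ p2
  [∨L] (p1 ∨ (p1 ∧ p2)) ⊢ p1, (p1 ∧ p2)
    [Ax] p1 ⊢ p1
    [∧L] (p1 ∧ p2) ⊢ (p1 ∧ p2)
      [∧R] p1, p2 ⊢ (p1 ∧ p2)
        [Ax] p1 ⊢ p1
        [Ax] p2 ⊢ p2

Result: YES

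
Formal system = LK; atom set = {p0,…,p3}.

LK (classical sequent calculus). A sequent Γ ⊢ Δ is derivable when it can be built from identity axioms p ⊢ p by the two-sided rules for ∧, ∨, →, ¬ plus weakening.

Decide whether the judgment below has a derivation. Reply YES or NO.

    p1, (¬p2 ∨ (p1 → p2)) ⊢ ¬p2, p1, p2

Proof tree:
[∨L] p1, (¬p2 ∨ (p1 → p2)) ⊢ ¬p2, p1, p2
  [¬R] ¬p2 ⊢ ¬p2
    [¬L] p2, ¬p2 ⊢ 
      [Ax] p2 ⊢ p2
  [WR] p1, (p1 → p2) ⊢ p2, p1
    [→L] p1, (p1 → p2) ⊢ p2
      [Ax] p1 ⊢ p1
      [Ax] p2 ⊢ p2

Result: YES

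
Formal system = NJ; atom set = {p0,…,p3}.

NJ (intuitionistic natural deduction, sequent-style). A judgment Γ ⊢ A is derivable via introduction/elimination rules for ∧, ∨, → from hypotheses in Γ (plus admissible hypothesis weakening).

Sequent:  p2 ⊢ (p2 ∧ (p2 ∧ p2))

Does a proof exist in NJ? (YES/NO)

Proof tree:
[∧I] p2 ⊢ (p2 ∧ (p2 ∧ p2))
  [Ax] p2 ⊢ p2
  [∧I] p2 ⊢ (p2 ∧ p2)
    [Ax] p2 ⊢ p2
    [Ax] p2 ⊢ p2

Result: YES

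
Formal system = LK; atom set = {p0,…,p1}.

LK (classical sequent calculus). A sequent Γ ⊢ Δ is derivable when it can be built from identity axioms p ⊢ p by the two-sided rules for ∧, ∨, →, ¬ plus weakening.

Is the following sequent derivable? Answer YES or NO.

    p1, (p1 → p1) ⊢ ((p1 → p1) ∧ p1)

Proof tree:
[∧R] p1, (p1 → p1) ⊢ ((p1 → p1) ∧ p1)
  [→R] (p1 → p1) ⊢ (p1 → p1)
    [→L] p1, (p1 → p1) ⊢ p1
      [Ax] p1 ⊢ p1
      [Ax] p1 ⊢ p1
  [Ax] p1 ⊢ p1

Result: YES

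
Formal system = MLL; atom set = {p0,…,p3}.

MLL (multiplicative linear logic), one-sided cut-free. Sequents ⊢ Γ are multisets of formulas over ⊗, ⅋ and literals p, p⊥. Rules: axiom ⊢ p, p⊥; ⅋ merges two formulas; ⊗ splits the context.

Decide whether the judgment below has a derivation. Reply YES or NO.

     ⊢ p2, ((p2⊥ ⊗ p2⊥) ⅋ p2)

Proof tree:
[⅋]  ⊢ p2, ((p2⊥ ⊗ p2⊥) ⅋ p2)
  [⊗]  ⊢ p2, p2, (p2⊥ ⊗ p2⊥)
    [Ax]  ⊢ p2, p2⊥
    [Ax]  ⊢ p2, p2⊥

Result: YES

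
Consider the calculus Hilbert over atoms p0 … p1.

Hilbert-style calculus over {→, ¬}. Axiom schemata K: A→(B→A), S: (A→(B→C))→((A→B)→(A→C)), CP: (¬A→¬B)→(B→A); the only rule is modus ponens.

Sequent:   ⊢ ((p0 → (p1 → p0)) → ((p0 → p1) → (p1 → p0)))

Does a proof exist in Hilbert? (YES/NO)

Search for a countermodel by truth-table:
  v=00: Γ:[] Δ:[((p0 → (p1 → p0)) → ((p0 → p1) → (p1 → p0)))=T] refutes=False
  v=01: Γ:[] Δ:[((p0 → (p1 → p0)) → ((p0 → p1) → (p1 → p0)))=F] refutes=True  ← countermodel

Result: NO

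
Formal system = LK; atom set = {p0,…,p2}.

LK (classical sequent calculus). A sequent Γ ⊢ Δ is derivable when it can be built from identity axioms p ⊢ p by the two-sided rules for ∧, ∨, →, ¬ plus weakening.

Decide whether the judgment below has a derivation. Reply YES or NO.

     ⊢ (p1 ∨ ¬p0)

Truth-table refutation:
  v=000: Γ:[] Δ:[(p1 ∨ ¬p0)=T] refutes=False
  v=001: Γ:[] Δ:[(p1 ∨ ¬p0)=T] refutes=False
  v=010: Γ:[] Δ:[(p1 ∨ ¬p0)=T] refutes=False
  v=011: Γ:[] Δ:[(p1 ∨ ¬p0)=T] refutes=False
  v=100: Γ:[] Δ:[(p1 ∨ ¬p0)=F] refutes=True  ← countermodel

Result: NO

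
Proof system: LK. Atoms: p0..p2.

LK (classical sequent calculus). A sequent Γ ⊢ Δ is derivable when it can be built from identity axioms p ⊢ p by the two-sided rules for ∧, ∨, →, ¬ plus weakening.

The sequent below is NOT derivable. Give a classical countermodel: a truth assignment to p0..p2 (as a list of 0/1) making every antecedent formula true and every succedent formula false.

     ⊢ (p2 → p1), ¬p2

Search for a countermodel by truth-table:
  v=000: Γ:[] Δ:[(p2 → p1)=T, ¬p2=T] refutes=False
  v=001: Γ:[] Δ:[(p2 → p1)=F, ¬p2=F] refutes=True  ← countermodel

Result: [0, 0, 1]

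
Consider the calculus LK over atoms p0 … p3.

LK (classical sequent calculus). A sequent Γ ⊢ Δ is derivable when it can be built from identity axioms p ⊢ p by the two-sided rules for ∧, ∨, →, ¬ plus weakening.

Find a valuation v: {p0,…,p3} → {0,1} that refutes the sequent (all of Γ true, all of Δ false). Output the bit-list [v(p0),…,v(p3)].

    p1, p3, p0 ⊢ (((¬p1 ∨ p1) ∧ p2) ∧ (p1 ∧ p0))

Enumerate valuations to refute Γ ⊢ Δ:
  v=0000: Γ:[p1=F, p3=F, p0=F] Δ:[(((¬p1 ∨ p1) ∧ p2) ∧ (p1 ∧ p0))=F] refutes=False
  v=0001: Γ:[p1=F, p3=T, p0=F] Δ:[(((¬p1 ∨ p1) ∧ p2) ∧ (p1 ∧ p0))=F] refutes=False
  v=0010: Γ:[p1=F, p3=F, p0=F] Δ:[(((¬p1 ∨ p1) ∧ p2) ∧ (p1 ∧ p0))=F] refutes=False
  v=0011: Γ:[p1=F, p3=T, p0=F] Δ:[(((¬p1 ∨ p1) ∧ p2) ∧ (p1 ∧ p0))=F] refutes=False
  v=0100: Γ:[p1=T, p3=F, p0=F] Δ:[(((¬p1 ∨ p1) ∧ p2) ∧ (p1 ∧ p0))=F] refutes=False
  v=0101: Γ:[p1=T, p3=T, p0=F] Δ:[(((¬p1 ∨ p1) ∧ p2) ∧ (p1 ∧ p0))=F] refutes=False
  v=0110: Γ:[p1=T, p3=F, p0=F] Δ:[(((¬p1 ∨ p1) ∧ p2) ∧ (p1 ∧ p0))=F] refutes=False
  v=0111: Γ:[p1=T, p3=T, p0=F] Δ:[(((¬p1 ∨ p1) ∧ p2) ∧ (p1 ∧ p0))=F] refutes=False
  v=1000: Γ:[p1=F, p3=F, p0=T] Δ:[(((¬p1 ∨ p1) ∧ p2) ∧ (p1 ∧ p0))=F] refutes=False
  v=1001: Γ:[p1=F, p3=T, p0=T] Δ:[(((¬p1 ∨ p1) ∧ p2) ∧ (p1 ∧ p0))=F] refutes=False
  v=1010: Γ:[p1=F, p3=F, p0=T] Δ:[(((¬p1 ∨ p1) ∧ p2) ∧ (p1 ∧ p0))=F] refutes=False
  v=1011: Γ:[p1=F, p3=T, p0=T] Δ:[(((¬p1 ∨ p1) ∧ p2) ∧ (p1 ∧ p0))=F] refutes=False
  v=1100: Γ:[p1=T, p3=F, p0=T] Δ:[(((¬p1 ∨ p1) ∧ p2) ∧ (p1 ∧ p0))=F] refutes=False
  v=1101: Γ:[p1=T, p3=T, p0=T] Δ:[(((¬p1 ∨ p1) ∧ p2) ∧ (p1 ∧ p0))=F] refutes=True  ← countermodel

Result: [1, 1, 0, 1]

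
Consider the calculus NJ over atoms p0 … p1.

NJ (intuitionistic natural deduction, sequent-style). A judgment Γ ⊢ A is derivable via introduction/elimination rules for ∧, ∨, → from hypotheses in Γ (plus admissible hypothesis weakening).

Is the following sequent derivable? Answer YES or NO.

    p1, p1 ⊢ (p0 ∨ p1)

Proof tree:
[∨I₂] p1, p1 ⊢ (p0 ∨ p1)
  [Wk] p1, p1 ⊢ p1
    [Ax] p1 ⊢ p1

Result: YES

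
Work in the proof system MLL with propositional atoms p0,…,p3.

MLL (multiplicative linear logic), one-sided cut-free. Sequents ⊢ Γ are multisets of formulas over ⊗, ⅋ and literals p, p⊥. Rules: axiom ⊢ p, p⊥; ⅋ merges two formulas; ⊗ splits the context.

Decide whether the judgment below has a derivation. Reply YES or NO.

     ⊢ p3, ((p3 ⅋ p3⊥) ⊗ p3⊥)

Derivation trace:
[⊗]  ⊢ p3, ((p3 ⅋ p3⊥) ⊗ p3⊥)
  [⅋]  ⊢ (p3 ⅋ p3⊥)
    [Ax]  ⊢ p3, p3⊥
  [Ax]  ⊢ p3, p3⊥

Result: YES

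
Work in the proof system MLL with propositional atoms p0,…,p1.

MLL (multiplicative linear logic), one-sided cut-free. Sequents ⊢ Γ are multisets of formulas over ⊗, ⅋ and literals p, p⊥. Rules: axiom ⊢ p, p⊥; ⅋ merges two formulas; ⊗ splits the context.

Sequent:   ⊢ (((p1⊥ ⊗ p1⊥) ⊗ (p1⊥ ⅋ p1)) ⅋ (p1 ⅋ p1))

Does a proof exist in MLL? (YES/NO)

Derivation trace:
[⅋]  ⊢ (((p1⊥ ⊗ p1⊥) ⊗ (p1⊥ ⅋ p1)) ⅋ (p1 ⅋ p1))
  [⅋]  ⊢ ((p1⊥ ⊗ p1⊥) ⊗ (p1⊥ ⅋ p1)), (p1 ⅋ p1)
    [⊗]  ⊢ p1, p1, ((p1⊥ ⊗ p1⊥) ⊗ (p1⊥ ⅋ p1))
      [⊗]  ⊢ p1, p1, (p1⊥ ⊗ p1⊥)
        [Ax]  ⊢ p1, p1⊥
        [Ax]  ⊢ p1, p1⊥
      [⅋]  ⊢ (p1⊥ ⅋ p1)
        [Ax]  ⊢ p1, p1⊥

Result: YES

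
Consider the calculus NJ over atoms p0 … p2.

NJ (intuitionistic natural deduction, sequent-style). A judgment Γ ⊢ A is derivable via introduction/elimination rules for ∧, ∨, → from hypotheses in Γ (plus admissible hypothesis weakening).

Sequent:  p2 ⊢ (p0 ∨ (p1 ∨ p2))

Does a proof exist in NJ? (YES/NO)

Proof tree:
[∨I₂] p2 ⊢ (p0 ∨ (p1 ∨ p2))
  [∨I₂] p2 ⊢ (p1 ∨ p2)
    [Ax] p2 ⊢ p2

Result: YES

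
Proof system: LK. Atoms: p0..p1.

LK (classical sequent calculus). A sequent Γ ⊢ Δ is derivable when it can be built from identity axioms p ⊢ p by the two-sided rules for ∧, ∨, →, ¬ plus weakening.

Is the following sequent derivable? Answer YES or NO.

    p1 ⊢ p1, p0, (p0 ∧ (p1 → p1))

Derivation trace:
[∧R] p1 ⊢ p1, p0, (p0 ∧ (p1 → p1))
  [WL] p1, p1 ⊢ p1, p0
    [WR] p1 ⊢ p1, p0
      [Ax] p1 ⊢ p1
  [→R]  ⊢ p0, (p1 → p1)
    [WR] p1 ⊢ p1, p0
      [Ax] p1 ⊢ p1

Result: YES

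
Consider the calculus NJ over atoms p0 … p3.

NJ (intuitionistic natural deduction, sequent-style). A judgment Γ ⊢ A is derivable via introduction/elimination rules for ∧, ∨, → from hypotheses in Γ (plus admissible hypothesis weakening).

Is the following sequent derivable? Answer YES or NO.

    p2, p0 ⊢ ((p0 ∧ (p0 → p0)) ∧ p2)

Proof tree:
[∧I] p2, p0 ⊢ ((p0 ∧ (p0 → p0)) ∧ p2)
  [Wk] p0, p2 ⊢ (p0 ∧ (p0 → p0))
    [∧I] p0 ⊢ (p0 ∧ (p0 → p0))
      [Ax] p0 ⊢ p0
      [→I]  ⊢ (p0 → p0)
        [Ax] p0 ⊢ p0
  [Ax] p2 ⊢ p2

Result: YES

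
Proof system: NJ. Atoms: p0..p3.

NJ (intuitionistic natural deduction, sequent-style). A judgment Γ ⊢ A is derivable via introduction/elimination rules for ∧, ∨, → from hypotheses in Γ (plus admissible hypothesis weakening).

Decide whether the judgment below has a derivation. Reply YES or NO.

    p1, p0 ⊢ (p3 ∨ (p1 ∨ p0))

Proof tree:
[Wk] p1, p0 ⊢ (p3 ∨ (p1 ∨ p0))
  [∨I₂] p1 ⊢ (p3 ∨ (p1 ∨ p0))
    [∨I₁] p1 ⊢ (p1 ∨ p0)
      [Ax] p1 ⊢ p1

Result: YES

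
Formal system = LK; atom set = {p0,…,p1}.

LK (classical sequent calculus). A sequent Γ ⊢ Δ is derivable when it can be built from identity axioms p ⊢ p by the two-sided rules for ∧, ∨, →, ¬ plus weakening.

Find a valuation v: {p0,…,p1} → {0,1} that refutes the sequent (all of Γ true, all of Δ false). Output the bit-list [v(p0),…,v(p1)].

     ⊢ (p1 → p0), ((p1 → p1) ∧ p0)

Truth-table refutation:
  v=00: Γ:[] Δ:[(p1 → p0)=T, ((p1 → p1) ∧ p0)=F] refutes=False
  v=01: Γ:[] Δ:[(p1 → p0)=F, ((p1 → p1) ∧ p0)=F] refutes=True  ← countermodel

Result: [0, 1]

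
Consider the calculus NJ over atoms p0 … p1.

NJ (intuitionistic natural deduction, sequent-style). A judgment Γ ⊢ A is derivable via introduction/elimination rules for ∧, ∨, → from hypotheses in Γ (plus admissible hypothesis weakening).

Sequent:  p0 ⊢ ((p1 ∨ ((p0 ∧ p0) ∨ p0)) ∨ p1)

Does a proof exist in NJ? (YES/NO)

Proof tree:
[∨I₁] p0 ⊢ ((p1 ∨ ((p0 ∧ p0) ∨ p0)) ∨ p1)
  [∨I₂] p0 ⊢ (p1 ∨ ((p0 ∧ p0) ∨ p0))
    [∨I₁] p0 ⊢ ((p0 ∧ p0) ∨ p0)
      [∧I] p0 ⊢ (p0 ∧ p0)
        [Ax] p0 ⊢ p0
        [Ax] p0 ⊢ p0

Result: YES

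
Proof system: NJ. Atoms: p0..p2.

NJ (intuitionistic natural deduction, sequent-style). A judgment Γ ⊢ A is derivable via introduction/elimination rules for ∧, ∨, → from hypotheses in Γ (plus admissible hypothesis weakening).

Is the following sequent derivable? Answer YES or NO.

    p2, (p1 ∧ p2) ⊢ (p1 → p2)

Proof tree:
[→I] p2, (p1 ∧ p2) ⊢ (p1 → p2)
  [Wk] p2, (p1 ∧ p2), p1 ⊢ p2
    [Wk] p2, (p1 ∧ p2) ⊢ p2
      [Ax] p2 ⊢ p2

Result: YES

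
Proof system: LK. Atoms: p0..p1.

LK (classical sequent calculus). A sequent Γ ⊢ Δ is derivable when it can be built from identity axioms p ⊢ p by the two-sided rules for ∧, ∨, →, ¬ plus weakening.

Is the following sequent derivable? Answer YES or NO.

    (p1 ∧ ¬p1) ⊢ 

Derivation (root first):
[∧L] (p1 ∧ ¬p1) ⊢ 
  [¬L] p1, ¬p1 ⊢ 
    [Ax] p1 ⊢ p1

Result: YES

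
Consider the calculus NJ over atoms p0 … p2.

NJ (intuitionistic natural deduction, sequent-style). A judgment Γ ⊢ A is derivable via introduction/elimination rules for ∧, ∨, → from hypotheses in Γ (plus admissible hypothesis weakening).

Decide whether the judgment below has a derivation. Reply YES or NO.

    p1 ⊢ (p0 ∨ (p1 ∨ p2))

Proof tree:
[∨I₂] p1 ⊢ (p0 ∨ (p1 ∨ p2))
  [∨I₁] p1 ⊢ (p1 ∨ p2)
    [Ax] p1 ⊢ p1

Result: YES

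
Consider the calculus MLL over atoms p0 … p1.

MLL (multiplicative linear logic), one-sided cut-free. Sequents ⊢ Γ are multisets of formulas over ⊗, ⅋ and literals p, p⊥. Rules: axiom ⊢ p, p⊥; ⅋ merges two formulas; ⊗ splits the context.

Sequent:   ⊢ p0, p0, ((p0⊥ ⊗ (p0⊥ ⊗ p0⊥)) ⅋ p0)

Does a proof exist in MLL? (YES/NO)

Proof tree:
[⅋]  ⊢ p0, p0, ((p0⊥ ⊗ (p0⊥ ⊗ p0⊥)) ⅋ p0)
  [⊗]  ⊢ p0, p0, p0, (p0⊥ ⊗ (p0⊥ ⊗ p0⊥))
    [Ax]  ⊢ p0, p0⊥
    [⊗]  ⊢ p0, p0, (p0⊥ ⊗ p0⊥)
      [Ax]  ⊢ p0, p0⊥
      [Ax]  ⊢ p0, p0⊥

Result: YES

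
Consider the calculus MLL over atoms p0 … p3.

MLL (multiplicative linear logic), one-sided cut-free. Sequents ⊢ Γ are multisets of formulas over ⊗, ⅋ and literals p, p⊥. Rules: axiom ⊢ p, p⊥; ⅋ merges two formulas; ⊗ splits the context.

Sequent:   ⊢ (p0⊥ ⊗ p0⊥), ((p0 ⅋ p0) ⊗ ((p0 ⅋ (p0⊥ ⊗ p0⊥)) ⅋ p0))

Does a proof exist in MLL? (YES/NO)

Derivation (root first):
[⊗]  ⊢ (p0⊥ ⊗ p0⊥), ((p0 ⅋ p0) ⊗ ((p0 ⅋ (p0⊥ ⊗ p0⊥)) ⅋ p0))
  [⅋]  ⊢ (p0⊥ ⊗ p0⊥), (p0 ⅋ p0)
    [⊗]  ⊢ p0, p0, (p0⊥ ⊗ p0⊥)
      [Ax]  ⊢ p0, p0⊥
      [Ax]  ⊢ p0, p0⊥
  [⅋]  ⊢ ((p0 ⅋ (p0⊥ ⊗ p0⊥)) ⅋ p0)
    [⅋]  ⊢ p0, (p0 ⅋ (p0⊥ ⊗ p0⊥))
      [⊗]  ⊢ p0, p0, (p0⊥ ⊗ p0⊥)
        [Ax]  ⊢ p0, p0⊥
        [Ax]  ⊢ p0, p0⊥

Result: YES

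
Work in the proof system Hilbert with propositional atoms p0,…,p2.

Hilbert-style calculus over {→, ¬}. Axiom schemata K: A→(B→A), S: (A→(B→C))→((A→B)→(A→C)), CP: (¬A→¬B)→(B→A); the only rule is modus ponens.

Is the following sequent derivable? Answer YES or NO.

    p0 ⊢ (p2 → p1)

Truth-table refutation:
  v=000: Γ:[p0=F] Δ:[(p2 → p1)=T] refutes=False
  v=001: Γ:[p0=F] Δ:[(p2 → p1)=F] refutes=False
  v=010: Γ:[p0=F] Δ:[(p2 → p1)=T] refutes=False
  v=011: Γ:[p0=F] Δ:[(p2 → p1)=T] refutes=False
  v=100: Γ:[p0=T] Δ:[(p2 → p1)=T] refutes=False
  v=101: Γ:[p0=T] Δ:[(p2 → p1)=F] refutes=True  ← countermodel

Result: NO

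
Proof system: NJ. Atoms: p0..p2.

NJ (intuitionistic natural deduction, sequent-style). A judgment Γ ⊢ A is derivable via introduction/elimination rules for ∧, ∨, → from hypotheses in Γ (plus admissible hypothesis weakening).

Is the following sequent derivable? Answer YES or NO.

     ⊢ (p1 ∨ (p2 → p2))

Proof tree:
[∨I₂]  ⊢ (p1 ∨ (p2 → p2))
  [→I]  ⊢ (p2 → p2)
    [Ax] p2 ⊢ p2

Result: YES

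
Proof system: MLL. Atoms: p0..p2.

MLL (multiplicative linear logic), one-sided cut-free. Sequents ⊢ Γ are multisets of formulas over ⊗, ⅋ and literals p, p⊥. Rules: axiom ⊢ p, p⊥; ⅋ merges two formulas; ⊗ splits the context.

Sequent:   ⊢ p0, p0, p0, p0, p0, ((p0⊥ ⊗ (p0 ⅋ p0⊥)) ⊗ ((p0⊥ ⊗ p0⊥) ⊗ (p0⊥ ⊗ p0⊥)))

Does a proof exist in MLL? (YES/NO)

Proof tree:
[⊗]  ⊢ p0, p0, p0, p0, p0, ((p0⊥ ⊗ (p0 ⅋ p0⊥)) ⊗ ((p0⊥ ⊗ p0⊥) ⊗ (p0⊥ ⊗ p0⊥)))
  [⊗]  ⊢ p0, (p0⊥ ⊗ (p0 ⅋ p0⊥))
    [Ax]  ⊢ p0, p0⊥
    [⅋]  ⊢ (p0 ⅋ p0⊥)
      [Ax]  ⊢ p0, p0⊥
  [⊗]  ⊢ p0, p0, p0, p0, ((p0⊥ ⊗ p0⊥) ⊗ (p0⊥ ⊗ p0⊥))
    [⊗]  ⊢ p0, p0, (p0⊥ ⊗ p0⊥)
      [Ax]  ⊢ p0, p0⊥
      [Ax]  ⊢ p0, p0⊥
    [⊗]  ⊢ p0, p0, (p0⊥ ⊗ p0⊥)
      [Ax]  ⊢ p0, p0⊥
      [Ax]  ⊢ p0, p0⊥

Result: YES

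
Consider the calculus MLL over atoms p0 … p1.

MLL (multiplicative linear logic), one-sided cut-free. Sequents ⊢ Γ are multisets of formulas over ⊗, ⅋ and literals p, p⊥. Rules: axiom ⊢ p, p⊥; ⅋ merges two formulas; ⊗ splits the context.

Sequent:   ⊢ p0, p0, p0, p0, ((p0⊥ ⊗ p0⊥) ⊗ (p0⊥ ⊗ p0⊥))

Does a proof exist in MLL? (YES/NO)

Derivation trace:
[⊗]  ⊢ p0, p0, p0, p0, ((p0⊥ ⊗ p0⊥) ⊗ (p0⊥ ⊗ p0⊥))
  [⊗]  ⊢ p0, p0, (p0⊥ ⊗ p0⊥)
    [Ax]  ⊢ p0, p0⊥
    [Ax]  ⊢ p0, p0⊥
  [⊗]  ⊢ p0, p0, (p0⊥ ⊗ p0⊥)
    [Ax]  ⊢ p0, p0⊥
    [Ax]  ⊢ p0, p0⊥

Result: YES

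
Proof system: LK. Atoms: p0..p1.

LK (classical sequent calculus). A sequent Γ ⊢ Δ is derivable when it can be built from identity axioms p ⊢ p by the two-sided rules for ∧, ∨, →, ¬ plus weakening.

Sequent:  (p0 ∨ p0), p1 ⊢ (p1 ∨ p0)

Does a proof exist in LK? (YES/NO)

Proof tree:
[WL] (p0 ∨ p0), p1 ⊢ (p1 ∨ p0)
  [∨R] (p0 ∨ p0) ⊢ (p1 ∨ p0)
    [WR] (p0 ∨ p0) ⊢ p0, p1
      [∨L] (p0 ∨ p0) ⊢ p0
        [Ax] p0 ⊢ p0
        [Ax] p0 ⊢ p0

Result: YES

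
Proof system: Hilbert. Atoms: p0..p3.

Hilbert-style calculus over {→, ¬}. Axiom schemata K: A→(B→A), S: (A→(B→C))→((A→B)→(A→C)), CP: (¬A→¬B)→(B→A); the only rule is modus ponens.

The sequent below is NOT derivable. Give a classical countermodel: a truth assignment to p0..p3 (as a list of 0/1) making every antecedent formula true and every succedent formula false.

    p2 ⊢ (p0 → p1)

Truth-table refutation:
  v=0000: Γ:[p2=F] Δ:[(p0 → p1)=T] refutes=False
  v=0001: Γ:[p2=F] Δ:[(p0 → p1)=T] refutes=False
  v=0010: Γ:[p2=T] Δ:[(p0 → p1)=T] refutes=False
  v=0011: Γ:[p2=T] Δ:[(p0 → p1)=T] refutes=False
  v=0100: Γ:[p2=F] Δ:[(p0 → p1)=T] refutes=False
  v=0101: Γ:[p2=F] Δ:[(p0 → p1)=T] refutes=False
  v=0110: Γ:[p2=T] Δ:[(p0 → p1)=T] refutes=False
  v=0111: Γ:[p2=T] Δ:[(p0 → p1)=T] refutes=False
  v=1000: Γ:[p2=F] Δ:[(p0 → p1)=F] refutes=False
  v=1001: Γ:[p2=F] Δ:[(p0 → p1)=F] refutes=False
  v=1010: Γ:[p2=T] Δ:[(p0 → p1)=F] refutes=True  ← countermodel

Result: [1, 0, 1, 0]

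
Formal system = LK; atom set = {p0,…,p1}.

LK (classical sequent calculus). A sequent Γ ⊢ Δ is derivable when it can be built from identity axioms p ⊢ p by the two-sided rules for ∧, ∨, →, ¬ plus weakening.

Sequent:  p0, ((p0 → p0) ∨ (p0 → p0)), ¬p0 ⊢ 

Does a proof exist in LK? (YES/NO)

Derivation (root first):
[¬L] p0, ((p0 → p0) ∨ (p0 → p0)), ¬p0 ⊢ 
  [∨L] p0, ((p0 → p0) ∨ (p0 → p0)) ⊢ p0
    [→L] p0, (p0 → p0) ⊢ p0
      [Ax] p0 ⊢ p0
      [Ax] p0 ⊢ p0
    [→L] p0, (p0 → p0) ⊢ p0
      [Ax] p0 ⊢ p0
      [Ax] p0 ⊢ p0

Result: YES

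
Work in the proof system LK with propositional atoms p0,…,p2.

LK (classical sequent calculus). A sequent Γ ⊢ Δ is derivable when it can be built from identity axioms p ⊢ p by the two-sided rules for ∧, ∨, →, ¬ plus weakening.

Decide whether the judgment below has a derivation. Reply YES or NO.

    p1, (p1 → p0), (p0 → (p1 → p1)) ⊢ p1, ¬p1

Derivation trace:
[→L] p1, (p1 → p0), (p0 → (p1 → p1)) ⊢ p1, ¬p1
  [→L] p1, (p1 → p0) ⊢ p0
    [Ax] p1 ⊢ p1
    [Ax] p0 ⊢ p0
  [¬R] (p1 → p1) ⊢ p1, ¬p1
    [→L] p1, (p1 → p1) ⊢ p1
      [Ax] p1 ⊢ p1
      [Ax] p1 ⊢ p1

Result: YES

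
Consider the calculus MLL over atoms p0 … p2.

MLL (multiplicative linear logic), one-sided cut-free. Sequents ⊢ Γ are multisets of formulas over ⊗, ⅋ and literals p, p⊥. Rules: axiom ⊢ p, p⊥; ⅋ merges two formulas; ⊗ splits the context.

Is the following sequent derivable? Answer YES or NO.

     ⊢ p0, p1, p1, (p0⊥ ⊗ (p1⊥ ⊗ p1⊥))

Derivation (root first):
[⊗]  ⊢ p0, p1, p1, (p0⊥ ⊗ (p1⊥ ⊗ p1⊥))
  [Ax]  ⊢ p0, p0⊥
  [⊗]  ⊢ p1, p1, (p1⊥ ⊗ p1⊥)
    [Ax]  ⊢ p1, p1⊥
    [Ax]  ⊢ p1, p1⊥

Result: YES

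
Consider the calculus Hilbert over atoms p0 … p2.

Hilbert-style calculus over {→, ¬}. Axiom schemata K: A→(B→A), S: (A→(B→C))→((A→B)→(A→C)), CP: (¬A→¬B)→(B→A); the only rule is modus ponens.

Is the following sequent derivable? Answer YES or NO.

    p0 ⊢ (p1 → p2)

Truth-table refutation:
  v=000: Γ:[p0=F] Δ:[(p1 → p2)=T] refutes=False
  v=001: Γ:[p0=F] Δ:[(p1 → p2)=T] refutes=False
  v=010: Γ:[p0=F] Δ:[(p1 → p2)=F] refutes=False
  v=011: Γ:[p0=F] Δ:[(p1 → p2)=T] refutes=False
  v=100: Γ:[p0=T] Δ:[(p1 → p2)=T] refutes=False
  v=101: Γ:[p0=T] Δ:[(p1 → p2)=T] refutes=False
  v=110: Γ:[p0=T] Δ:[(p1 → p2)=F] refutes=True  ← countermodel

Result: NO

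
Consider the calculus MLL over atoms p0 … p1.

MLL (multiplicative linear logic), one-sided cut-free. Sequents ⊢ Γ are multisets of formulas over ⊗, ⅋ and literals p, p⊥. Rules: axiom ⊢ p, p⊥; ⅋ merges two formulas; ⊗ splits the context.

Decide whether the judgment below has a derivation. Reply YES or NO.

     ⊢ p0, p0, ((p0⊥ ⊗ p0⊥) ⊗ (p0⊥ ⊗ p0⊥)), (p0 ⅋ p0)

Derivation (root first):
[⅋]  ⊢ p0, p0, ((p0⊥ ⊗ p0⊥) ⊗ (p0⊥ ⊗ p0⊥)), (p0 ⅋ p0)
  [⊗]  ⊢ p0, p0, p0, p0, ((p0⊥ ⊗ p0⊥) ⊗ (p0⊥ ⊗ p0⊥))
    [⊗]  ⊢ p0, p0, (p0⊥ ⊗ p0⊥)
      [Ax]  ⊢ p0, p0⊥
      [Ax]  ⊢ p0, p0⊥
    [⊗]  ⊢ p0, p0, (p0⊥ ⊗ p0⊥)
      [Ax]  ⊢ p0, p0⊥
      [Ax]  ⊢ p0, p0⊥

Result: YES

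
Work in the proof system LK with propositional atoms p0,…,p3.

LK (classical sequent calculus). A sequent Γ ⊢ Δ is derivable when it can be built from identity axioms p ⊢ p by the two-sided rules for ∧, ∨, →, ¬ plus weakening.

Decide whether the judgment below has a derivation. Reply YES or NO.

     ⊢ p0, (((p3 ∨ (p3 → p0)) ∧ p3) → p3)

Proof tree:
[→R]  ⊢ p0, (((p3 ∨ (p3 → p0)) ∧ p3) → p3)
  [∧L] ((p3 ∨ (p3 → p0)) ∧ p3) ⊢ p3, p0
    [∨L] p3, (p3 ∨ (p3 → p0)) ⊢ p3, p0
      [Ax] p3 ⊢ p3
      [→L] p3, (p3 → p0) ⊢ p0
        [Ax] p3 ⊢ p3
        [Ax] p0 ⊢ p0

Result: YES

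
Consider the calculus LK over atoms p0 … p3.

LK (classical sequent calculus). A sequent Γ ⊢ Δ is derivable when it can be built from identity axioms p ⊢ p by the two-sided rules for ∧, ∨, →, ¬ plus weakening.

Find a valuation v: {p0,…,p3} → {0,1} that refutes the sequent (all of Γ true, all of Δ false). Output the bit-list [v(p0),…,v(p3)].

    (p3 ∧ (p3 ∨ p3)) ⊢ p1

Truth-table refutation:
  v=0000: Γ:[(p3 ∧ (p3 ∨ p3))=F] Δ:[p1=F] refutes=False
  v=0001: Γ:[(p3 ∧ (p3 ∨ p3))=T] Δ:[p1=F] refutes=True  ← countermodel

Result: [0, 0, 0, 1]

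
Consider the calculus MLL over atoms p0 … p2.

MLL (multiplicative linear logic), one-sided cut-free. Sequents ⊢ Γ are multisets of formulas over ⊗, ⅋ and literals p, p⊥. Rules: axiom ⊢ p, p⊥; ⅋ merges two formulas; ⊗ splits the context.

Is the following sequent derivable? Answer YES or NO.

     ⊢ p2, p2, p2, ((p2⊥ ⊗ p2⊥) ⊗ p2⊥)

Derivation (root first):
[⊗]  ⊢ p2, p2, p2, ((p2⊥ ⊗ p2⊥) ⊗ p2⊥)
  [⊗]  ⊢ p2, p2, (p2⊥ ⊗ p2⊥)
    [Ax]  ⊢ p2, p2⊥
    [Ax]  ⊢ p2, p2⊥
  [Ax]  ⊢ p2, p2⊥

Result: YES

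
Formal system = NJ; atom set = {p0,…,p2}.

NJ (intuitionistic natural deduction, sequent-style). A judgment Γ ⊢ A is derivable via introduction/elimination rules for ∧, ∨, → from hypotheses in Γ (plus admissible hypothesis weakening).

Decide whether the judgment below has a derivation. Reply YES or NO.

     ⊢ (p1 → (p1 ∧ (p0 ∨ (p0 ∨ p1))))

Derivation (root first):
[→I]  ⊢ (p1 → (p1 ∧ (p0 ∨ (p0 ∨ p1))))
  [∧I] p1 ⊢ (p1 ∧ (p0 ∨ (p0 ∨ p1)))
    [Ax] p1 ⊢ p1
    [∨I₂] p1 ⊢ (p0 ∨ (p0 ∨ p1))
      [∨I₂] p1 ⊢ (p0 ∨ p1)
        [Ax] p1 ⊢ p1

Result: YES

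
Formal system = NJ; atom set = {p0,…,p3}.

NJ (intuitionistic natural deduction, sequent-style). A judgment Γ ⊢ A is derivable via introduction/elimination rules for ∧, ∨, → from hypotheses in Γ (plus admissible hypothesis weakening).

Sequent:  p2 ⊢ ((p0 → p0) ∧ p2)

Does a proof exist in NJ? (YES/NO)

Derivation (root first):
[∧I] p2 ⊢ ((p0 → p0) ∧ p2)
  [→I]  ⊢ (p0 → p0)
    [Ax] p0 ⊢ p0
  [Ax] p2 ⊢ p2

Result: YES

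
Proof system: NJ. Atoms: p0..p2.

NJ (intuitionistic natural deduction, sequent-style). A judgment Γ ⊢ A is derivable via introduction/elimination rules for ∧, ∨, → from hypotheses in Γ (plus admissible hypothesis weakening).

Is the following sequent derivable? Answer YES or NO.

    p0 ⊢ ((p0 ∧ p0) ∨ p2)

Derivation trace:
[∨I₁] p0 ⊢ ((p0 ∧ p0) ∨ p2)
  [∧I] p0 ⊢ (p0 ∧ p0)
    [Ax] p0 ⊢ p0
    [Ax] p0 ⊢ p0

Result: YES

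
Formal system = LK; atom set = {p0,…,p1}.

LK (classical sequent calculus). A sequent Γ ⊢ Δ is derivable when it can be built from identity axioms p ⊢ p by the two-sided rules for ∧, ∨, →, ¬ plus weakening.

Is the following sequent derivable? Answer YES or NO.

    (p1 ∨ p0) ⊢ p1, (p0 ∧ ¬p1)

Derivation (root first):
[∨L] (p1 ∨ p0) ⊢ p1, (p0 ∧ ¬p1)
  [Ax] p1 ⊢ p1
  [∧R] p0 ⊢ p1, (p0 ∧ ¬p1)
    [Ax] p0 ⊢ p0
    [¬R]  ⊢ p1, ¬p1
      [Ax] p1 ⊢ p1

Result: YES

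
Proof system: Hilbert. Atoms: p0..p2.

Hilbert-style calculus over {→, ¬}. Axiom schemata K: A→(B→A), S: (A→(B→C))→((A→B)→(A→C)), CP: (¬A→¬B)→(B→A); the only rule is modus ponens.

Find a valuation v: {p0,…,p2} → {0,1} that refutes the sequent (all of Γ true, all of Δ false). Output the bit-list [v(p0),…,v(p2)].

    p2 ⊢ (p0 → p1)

Search for a countermodel by truth-table:
  v=000: Γ:[p2=F] Δ:[(p0 → p1)=T] refutes=False
  v=001: Γ:[p2=T] Δ:[(p0 → p1)=T] refutes=False
  v=010: Γ:[p2=F] Δ:[(p0 → p1)=T] refutes=False
  v=011: Γ:[p2=T] Δ:[(p0 → p1)=T] refutes=False
  v=100: Γ:[p2=F] Δ:[(p0 → p1)=F] refutes=False
  v=101: Γ:[p2=T] Δ:[(p0 → p1)=F] refutes=True  ← countermodel

Result: [1, 0, 1]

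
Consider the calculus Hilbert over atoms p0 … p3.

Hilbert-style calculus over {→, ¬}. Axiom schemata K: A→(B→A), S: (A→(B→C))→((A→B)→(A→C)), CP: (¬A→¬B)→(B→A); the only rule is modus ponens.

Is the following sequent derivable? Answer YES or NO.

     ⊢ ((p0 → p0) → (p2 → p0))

Search for a countermodel by truth-table:
  v=0000: Γ:[] Δ:[((p0 → p0) → (p2 → p0))=T] refutes=False
  v=0001: Γ:[] Δ:[((p0 → p0) → (p2 → p0))=T] refutes=False
  v=0010: Γ:[] Δ:[((p0 → p0) → (p2 → p0))=F] refutes=True  ← countermodel

Result: NO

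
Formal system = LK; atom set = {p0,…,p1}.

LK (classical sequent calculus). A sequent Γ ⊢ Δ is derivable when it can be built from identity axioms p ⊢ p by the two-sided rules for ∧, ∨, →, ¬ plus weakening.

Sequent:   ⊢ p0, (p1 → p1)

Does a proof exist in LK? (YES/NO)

Derivation trace:
[→R]  ⊢ p0, (p1 → p1)
  [WR] p1 ⊢ p1, p0
    [Ax] p1 ⊢ p1

Result: YES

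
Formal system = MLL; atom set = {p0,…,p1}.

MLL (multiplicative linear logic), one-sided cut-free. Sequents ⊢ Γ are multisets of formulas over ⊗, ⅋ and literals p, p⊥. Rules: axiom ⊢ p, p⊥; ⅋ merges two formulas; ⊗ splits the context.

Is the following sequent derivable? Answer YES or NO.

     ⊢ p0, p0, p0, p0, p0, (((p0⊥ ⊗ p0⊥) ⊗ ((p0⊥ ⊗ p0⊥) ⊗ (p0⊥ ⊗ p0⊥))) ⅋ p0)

Derivation trace:
[⅋]  ⊢ p0, p0, p0, p0, p0, (((p0⊥ ⊗ p0⊥) ⊗ ((p0⊥ ⊗ p0⊥) ⊗ (p0⊥ ⊗ p0⊥))) ⅋ p0)
  [⊗]  ⊢ p0, p0, p0, p0, p0, p0, ((p0⊥ ⊗ p0⊥) ⊗ ((p0⊥ ⊗ p0⊥) ⊗ (p0⊥ ⊗ p0⊥)))
    [⊗]  ⊢ p0, p0, (p0⊥ ⊗ p0⊥)
      [Ax]  ⊢ p0, p0⊥
      [Ax]  ⊢ p0, p0⊥
    [⊗]  ⊢ p0, p0, p0, p0, ((p0⊥ ⊗ p0⊥) ⊗ (p0⊥ ⊗ p0⊥))
      [⊗]  ⊢ p0, p0, (p0⊥ ⊗ p0⊥)
        [Ax]  ⊢ p0, p0⊥
        [Ax]  ⊢ p0, p0⊥
      [⊗]  ⊢ p0, p0, (p0⊥ ⊗ p0⊥)
        [Ax]  ⊢ p0, p0⊥
        [Ax]  ⊢ p0, p0⊥

Result: YES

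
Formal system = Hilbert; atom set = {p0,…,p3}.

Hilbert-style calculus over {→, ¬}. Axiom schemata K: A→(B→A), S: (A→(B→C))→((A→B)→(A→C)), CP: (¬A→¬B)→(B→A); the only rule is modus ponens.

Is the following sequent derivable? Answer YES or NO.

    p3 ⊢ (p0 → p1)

Enumerate valuations to refute Γ ⊢ Δ:
  v=0000: Γ:[p3=F] Δ:[(p0 → p1)=T] refutes=False
  v=0001: Γ:[p3=T] Δ:[(p0 → p1)=T] refutes=False
  v=0010: Γ:[p3=F] Δ:[(p0 → p1)=T] refutes=False
  v=0011: Γ:[p3=T] Δ:[(p0 → p1)=T] refutes=False
  v=0100: Γ:[p3=F] Δ:[(p0 → p1)=T] refutes=False
  v=0101: Γ:[p3=T] Δ:[(p0 → p1)=T] refutes=False
  v=0110: Γ:[p3=F] Δ:[(p0 → p1)=T] refutes=False
  v=0111: Γ:[p3=T] Δ:[(p0 → p1)=T] refutes=False
  v=1000: Γ:[p3=F] Δ:[(p0 → p1)=F] refutes=False
  v=1001: Γ:[p3=T] Δ:[(p0 → p1)=F] refutes=True  ← countermodel

Result: NO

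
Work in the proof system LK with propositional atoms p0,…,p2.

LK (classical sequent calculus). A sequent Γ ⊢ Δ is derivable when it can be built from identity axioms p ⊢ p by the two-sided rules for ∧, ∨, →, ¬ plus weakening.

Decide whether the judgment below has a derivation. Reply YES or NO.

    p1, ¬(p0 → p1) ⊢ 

Proof tree:
[¬L] p1, ¬(p0 → p1) ⊢ 
  [→R] p1 ⊢ (p0 → p1)
    [WL] p1, p0 ⊢ p1
      [Ax] p1 ⊢ p1

Result: YES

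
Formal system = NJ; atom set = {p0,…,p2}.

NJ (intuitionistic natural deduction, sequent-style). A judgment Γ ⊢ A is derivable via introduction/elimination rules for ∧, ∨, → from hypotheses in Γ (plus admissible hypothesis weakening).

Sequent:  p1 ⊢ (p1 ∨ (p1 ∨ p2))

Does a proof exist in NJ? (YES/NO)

Derivation (root first):
[∨I₂] p1 ⊢ (p1 ∨ (p1 ∨ p2))
  [∨I₁] p1 ⊢ (p1 ∨ p2)
    [Ax] p1 ⊢ p1

Result: YES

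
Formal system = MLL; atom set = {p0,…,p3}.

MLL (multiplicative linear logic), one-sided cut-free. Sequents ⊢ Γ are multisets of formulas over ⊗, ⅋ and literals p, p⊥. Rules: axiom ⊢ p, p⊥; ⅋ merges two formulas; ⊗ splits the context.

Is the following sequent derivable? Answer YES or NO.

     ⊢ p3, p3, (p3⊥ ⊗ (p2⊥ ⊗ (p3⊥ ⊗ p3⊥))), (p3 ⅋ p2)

Proof tree:
[⅋]  ⊢ p3, p3, (p3⊥ ⊗ (p2⊥ ⊗ (p3⊥ ⊗ p3⊥))), (p3 ⅋ p2)
  [⊗]  ⊢ p3, p2, p3, p3, (p3⊥ ⊗ (p2⊥ ⊗ (p3⊥ ⊗ p3⊥)))
    [Ax]  ⊢ p3, p3⊥
    [⊗]  ⊢ p2, p3, p3, (p2⊥ ⊗ (p3⊥ ⊗ p3⊥))
      [Ax]  ⊢ p2, p2⊥
      [⊗]  ⊢ p3, p3, (p3⊥ ⊗ p3⊥)
        [Ax]  ⊢ p3, p3⊥
        [Ax]  ⊢ p3, p3⊥

Result: YES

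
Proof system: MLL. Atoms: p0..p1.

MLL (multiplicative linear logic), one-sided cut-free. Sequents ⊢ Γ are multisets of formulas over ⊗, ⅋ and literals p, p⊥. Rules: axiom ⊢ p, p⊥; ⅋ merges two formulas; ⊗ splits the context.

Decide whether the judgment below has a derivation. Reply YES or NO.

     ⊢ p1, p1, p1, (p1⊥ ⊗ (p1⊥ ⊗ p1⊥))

Proof tree:
[⊗]  ⊢ p1, p1, p1, (p1⊥ ⊗ (p1⊥ ⊗ p1⊥))
  [Ax]  ⊢ p1, p1⊥
  [⊗]  ⊢ p1, p1, (p1⊥ ⊗ p1⊥)
    [Ax]  ⊢ p1, p1⊥
    [Ax]  ⊢ p1, p1⊥

Result: YES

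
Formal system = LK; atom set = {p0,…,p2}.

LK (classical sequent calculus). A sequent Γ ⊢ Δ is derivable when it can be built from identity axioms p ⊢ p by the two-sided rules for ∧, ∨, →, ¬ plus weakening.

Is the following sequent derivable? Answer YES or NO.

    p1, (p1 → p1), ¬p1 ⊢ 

Proof tree:
[¬L] p1, (p1 → p1), ¬p1 ⊢ 
  [→L] p1, (p1 → p1) ⊢ p1
    [WR] p1 ⊢ p1, p1
      [Ax] p1 ⊢ p1
    [WR] p1 ⊢ p1, p1
      [Ax] p1 ⊢ p1

Result: YES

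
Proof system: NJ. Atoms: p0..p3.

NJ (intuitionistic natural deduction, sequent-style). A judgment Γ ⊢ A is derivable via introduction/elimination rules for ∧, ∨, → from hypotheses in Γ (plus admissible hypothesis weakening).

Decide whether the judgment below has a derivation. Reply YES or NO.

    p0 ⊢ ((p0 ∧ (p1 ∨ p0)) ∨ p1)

Derivation (root first):
[∨I₁] p0 ⊢ ((p0 ∧ (p1 ∨ p0)) ∨ p1)
  [∧I] p0 ⊢ (p0 ∧ (p1 ∨ p0))
    [Ax] p0 ⊢ p0
    [∨I₂] p0 ⊢ (p1 ∨ p0)
      [Ax] p0 ⊢ p0

Result: YES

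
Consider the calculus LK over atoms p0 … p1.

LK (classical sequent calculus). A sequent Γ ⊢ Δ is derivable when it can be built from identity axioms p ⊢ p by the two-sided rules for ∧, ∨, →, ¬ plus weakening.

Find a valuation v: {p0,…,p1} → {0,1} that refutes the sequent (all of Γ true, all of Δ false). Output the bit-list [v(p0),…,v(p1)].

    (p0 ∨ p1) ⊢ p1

Enumerate valuations to refute Γ ⊢ Δ:
  v=00: Γ:[(p0 ∨ p1)=F] Δ:[p1=F] refutes=False
  v=01: Γ:[(p0 ∨ p1)=T] Δ:[p1=T] refutes=False
  v=10: Γ:[(p0 ∨ p1)=T] Δ:[p1=F] refutes=True  ← countermodel

Result: [1, 0]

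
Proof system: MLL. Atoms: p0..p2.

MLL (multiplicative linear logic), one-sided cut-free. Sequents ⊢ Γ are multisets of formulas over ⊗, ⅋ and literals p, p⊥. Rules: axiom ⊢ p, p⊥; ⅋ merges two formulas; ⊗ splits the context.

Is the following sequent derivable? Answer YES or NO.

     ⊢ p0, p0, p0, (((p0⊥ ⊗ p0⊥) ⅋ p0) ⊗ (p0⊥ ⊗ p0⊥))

Proof tree:
[⊗]  ⊢ p0, p0, p0, (((p0⊥ ⊗ p0⊥) ⅋ p0) ⊗ (p0⊥ ⊗ p0⊥))
  [⅋]  ⊢ p0, ((p0⊥ ⊗ p0⊥) ⅋ p0)
    [⊗]  ⊢ p0, p0, (p0⊥ ⊗ p0⊥)
      [Ax]  ⊢ p0, p0⊥
      [Ax]  ⊢ p0, p0⊥
  [⊗]  ⊢ p0, p0, (p0⊥ ⊗ p0⊥)
    [Ax]  ⊢ p0, p0⊥
    [Ax]  ⊢ p0, p0⊥

Result: YES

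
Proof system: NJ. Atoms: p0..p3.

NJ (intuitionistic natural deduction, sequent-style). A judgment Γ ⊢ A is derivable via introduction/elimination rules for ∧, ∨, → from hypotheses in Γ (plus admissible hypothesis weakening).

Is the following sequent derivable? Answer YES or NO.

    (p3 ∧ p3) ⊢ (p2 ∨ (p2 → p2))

Derivation (root first):
[∨I₂] (p3 ∧ p3) ⊢ (p2 ∨ (p2 → p2))
  [Wk] (p3 ∧ p3) ⊢ (p2 → p2)
    [→I]  ⊢ (p2 → p2)
      [Ax] p2 ⊢ p2

Result: YES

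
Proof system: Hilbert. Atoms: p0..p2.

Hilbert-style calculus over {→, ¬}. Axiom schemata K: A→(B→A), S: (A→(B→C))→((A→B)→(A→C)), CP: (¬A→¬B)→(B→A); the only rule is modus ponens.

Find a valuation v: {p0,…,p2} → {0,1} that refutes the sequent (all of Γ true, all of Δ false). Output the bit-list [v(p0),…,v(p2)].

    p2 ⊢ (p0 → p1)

Search for a countermodel by truth-table:
  v=000: Γ:[p2=F] Δ:[(p0 → p1)=T] refutes=False
  v=001: Γ:[p2=T] Δ:[(p0 → p1)=T] refutes=False
  v=010: Γ:[p2=F] Δ:[(p0 → p1)=T] refutes=False
  v=011: Γ:[p2=T] Δ:[(p0 → p1)=T] refutes=False
  v=100: Γ:[p2=F] Δ:[(p0 → p1)=F] refutes=False
  v=101: Γ:[p2=T] Δ:[(p0 → p1)=F] refutes=True  ← countermodel

Result: [1, 0, 1]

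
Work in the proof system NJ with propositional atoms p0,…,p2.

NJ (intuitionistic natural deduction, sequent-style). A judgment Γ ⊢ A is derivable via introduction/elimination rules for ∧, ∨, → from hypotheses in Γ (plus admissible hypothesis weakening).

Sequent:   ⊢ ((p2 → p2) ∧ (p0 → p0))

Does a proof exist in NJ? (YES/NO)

Derivation trace:
[∧I]  ⊢ ((p2 → p2) ∧ (p0 → p0))
  [→I]  ⊢ (p2 → p2)
    [Ax] p2 ⊢ p2
  [→I]  ⊢ (p0 → p0)
    [Ax] p0 ⊢ p0

Result: YES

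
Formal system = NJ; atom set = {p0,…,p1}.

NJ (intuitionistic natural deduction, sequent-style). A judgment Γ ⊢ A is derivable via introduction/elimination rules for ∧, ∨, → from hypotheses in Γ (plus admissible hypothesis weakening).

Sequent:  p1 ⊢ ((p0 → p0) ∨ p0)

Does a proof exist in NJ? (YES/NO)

Derivation (root first):
[Wk] p1 ⊢ ((p0 → p0) ∨ p0)
  [∨I₁]  ⊢ ((p0 → p0) ∨ p0)
    [→I]  ⊢ (p0 → p0)
      [Ax] p0 ⊢ p0

Result: YES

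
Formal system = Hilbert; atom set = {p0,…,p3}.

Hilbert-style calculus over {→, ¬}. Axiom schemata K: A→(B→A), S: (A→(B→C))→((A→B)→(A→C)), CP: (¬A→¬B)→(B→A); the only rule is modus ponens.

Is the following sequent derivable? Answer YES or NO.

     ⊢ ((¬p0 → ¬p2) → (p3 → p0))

Enumerate valuations to refute Γ ⊢ Δ:
  v=0000: Γ:[] Δ:[((¬p0 → ¬p2) → (p3 → p0))=T] refutes=False
  v=0001: Γ:[] Δ:[((¬p0 → ¬p2) → (p3 → p0))=F] refutes=True  ← countermodel

Result: NO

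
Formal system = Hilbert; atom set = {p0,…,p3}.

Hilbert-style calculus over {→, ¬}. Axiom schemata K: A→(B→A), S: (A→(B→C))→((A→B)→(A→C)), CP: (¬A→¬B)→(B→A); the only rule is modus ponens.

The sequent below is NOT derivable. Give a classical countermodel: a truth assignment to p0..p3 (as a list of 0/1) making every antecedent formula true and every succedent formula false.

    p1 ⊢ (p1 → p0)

Search for a countermodel by truth-table:
  v=0000: Γ:[p1=F] Δ:[(p1 → p0)=T] refutes=False
  v=0001: Γ:[p1=F] Δ:[(p1 → p0)=T] refutes=False
  v=0010: Γ:[p1=F] Δ:[(p1 → p0)=T] refutes=False
  v=0011: Γ:[p1=F] Δ:[(p1 → p0)=T] refutes=False
  v=0100: Γ:[p1=T] Δ:[(p1 → p0)=F] refutes=True  ← countermodel

Result: [0, 1, 0, 0]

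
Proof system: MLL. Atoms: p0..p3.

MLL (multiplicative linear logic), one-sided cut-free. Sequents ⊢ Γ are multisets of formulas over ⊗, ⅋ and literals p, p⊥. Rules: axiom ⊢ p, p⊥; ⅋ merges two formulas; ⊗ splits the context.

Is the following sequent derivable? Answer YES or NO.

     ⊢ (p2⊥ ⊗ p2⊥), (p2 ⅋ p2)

Proof tree:
[⅋]  ⊢ (p2⊥ ⊗ p2⊥), (p2 ⅋ p2)
  [⊗]  ⊢ p2, p2, (p2⊥ ⊗ p2⊥)
    [Ax]  ⊢ p2, p2⊥
    [Ax]  ⊢ p2, p2⊥

Result: YES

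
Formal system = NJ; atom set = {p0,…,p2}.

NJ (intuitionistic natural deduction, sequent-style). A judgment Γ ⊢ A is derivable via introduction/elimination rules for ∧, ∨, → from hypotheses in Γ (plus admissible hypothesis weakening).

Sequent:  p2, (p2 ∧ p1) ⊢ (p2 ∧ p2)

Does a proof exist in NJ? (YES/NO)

Derivation trace:
[∧I] p2, (p2 ∧ p1) ⊢ (p2 ∧ p2)
  [Ax] p2 ⊢ p2
  [Wk] p2, (p2 ∧ p1) ⊢ p2
    [Ax] p2 ⊢ p2

Result: YES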